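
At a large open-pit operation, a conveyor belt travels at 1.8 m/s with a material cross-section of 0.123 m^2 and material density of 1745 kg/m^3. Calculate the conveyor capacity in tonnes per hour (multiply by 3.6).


Volumetric flow = speed * area
= 1.8 * 0.123 = 0.2214 m^3/s
Mass flow = volumetric * density
= 0.2214 * 1745 = 386.343 kg/s
Convert to t/h: multiply by 3.6
Capacity = 386.343 * 3.6
= 1390.8348 t/h

1390.8348 t/h


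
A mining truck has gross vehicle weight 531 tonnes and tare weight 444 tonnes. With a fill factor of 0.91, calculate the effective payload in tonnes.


79.17 tonnes

Maximum payload = gross - tare
= 531 - 444 = 87 tonnes
Effective payload = max payload * fill factor
= 87 * 0.91
= 79.17 tonnes


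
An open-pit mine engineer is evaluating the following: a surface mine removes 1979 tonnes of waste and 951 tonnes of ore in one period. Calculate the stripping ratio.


2.081

Stripping ratio = waste tonnage / ore tonnage
= 1979 / 951
= 2.081


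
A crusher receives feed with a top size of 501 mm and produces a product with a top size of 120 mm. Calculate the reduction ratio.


4.175

Reduction ratio = feed size / product size
= 501 / 120
= 4.175


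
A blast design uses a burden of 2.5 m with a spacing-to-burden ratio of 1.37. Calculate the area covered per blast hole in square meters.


8.5625 m^2

First, find the spacing:
Spacing = burden * ratio = 2.5 * 1.37
= 3.425 m
Then, calculate the area:
Area = burden * spacing = 2.5 * 3.425
= 8.5625 m^2


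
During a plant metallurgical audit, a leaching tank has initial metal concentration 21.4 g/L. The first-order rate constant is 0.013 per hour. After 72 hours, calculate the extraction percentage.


Compute the exponent:
-k * t = -0.013 * 72 = -0.936
Remaining concentration:
C = 21.4 * exp(-0.936)
= 21.4 * 0.3921934759
= 8.392940384 g/L
Extracted = 21.4 - 8.392940384 = 13.00705962 g/L
Extraction % = 13.00705962 / 21.4 * 100
= 60.7807%

60.7807%


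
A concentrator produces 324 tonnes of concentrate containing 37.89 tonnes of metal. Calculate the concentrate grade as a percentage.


Grade = (metal in concentrate / concentrate mass) * 100
= (37.89 / 324) * 100
= 0.1169444444 * 100
= 11.6944%

11.6944%


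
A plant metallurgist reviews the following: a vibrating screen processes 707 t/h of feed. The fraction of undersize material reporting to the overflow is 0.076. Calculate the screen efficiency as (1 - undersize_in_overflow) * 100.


Screen efficiency = (1 - fraction of undersize in overflow) * 100
= (1 - 0.076) * 100
= 0.924 * 100
= 92.4%

92.4%


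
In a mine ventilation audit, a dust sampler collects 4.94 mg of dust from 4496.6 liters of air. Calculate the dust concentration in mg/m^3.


Convert liters to m^3: 1 m^3 = 1000 L
Concentration = mass / volume * 1000
= 4.94 / 4496.6 * 1000
= 0.001098607837 * 1000
= 1.0986 mg/m^3

1.0986 mg/m^3


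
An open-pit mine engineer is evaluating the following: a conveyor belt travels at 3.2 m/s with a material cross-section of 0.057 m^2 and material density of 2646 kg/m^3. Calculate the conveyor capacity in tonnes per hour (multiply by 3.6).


Volumetric flow = speed * area
= 3.2 * 0.057 = 0.1824 m^3/s
Mass flow = volumetric * density
= 0.1824 * 2646 = 482.6304 kg/s
Convert to t/h: multiply by 3.6
Capacity = 482.6304 * 3.6
= 1737.4694 t/h

1737.4694 t/h


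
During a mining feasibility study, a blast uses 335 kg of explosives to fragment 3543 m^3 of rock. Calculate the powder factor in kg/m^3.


Powder factor = explosive mass / rock volume
= 335 / 3543
= 0.0946 kg/m^3

0.0946 kg/m^3


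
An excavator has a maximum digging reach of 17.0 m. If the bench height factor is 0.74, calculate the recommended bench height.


12.58 m

Bench height = reach * factor
= 17.0 * 0.74
= 12.58 m


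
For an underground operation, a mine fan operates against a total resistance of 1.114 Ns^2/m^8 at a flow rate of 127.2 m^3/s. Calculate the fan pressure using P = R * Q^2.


18024.3418 Pa

Compute Q^2:
Q^2 = 127.2^2 = 16179.84
Compute pressure:
P = R * Q^2 = 1.114 * 16179.84
= 18024.3418 Pa


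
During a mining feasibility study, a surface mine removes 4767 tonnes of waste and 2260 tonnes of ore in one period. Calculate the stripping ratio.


2.1093

Stripping ratio = waste tonnage / ore tonnage
= 4767 / 2260
= 2.1093


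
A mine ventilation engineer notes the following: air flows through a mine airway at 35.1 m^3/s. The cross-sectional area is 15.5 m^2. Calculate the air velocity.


2.2645 m/s

Velocity = flow rate / cross-sectional area
= 35.1 / 15.5
= 2.2645 m/s


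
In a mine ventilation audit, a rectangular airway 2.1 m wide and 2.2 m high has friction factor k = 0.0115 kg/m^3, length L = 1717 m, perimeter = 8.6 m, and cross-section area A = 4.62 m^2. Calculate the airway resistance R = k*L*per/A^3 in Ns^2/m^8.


Compute the numerator:
k * L * per = 0.0115 * 1717 * 8.6
= 169.8113
Compute the denominator:
A^3 = 4.62^3 = 98.611128
Resistance:
R = 169.8113 / 98.611128
= 1.722 Ns^2/m^8

1.722 Ns^2/m^8


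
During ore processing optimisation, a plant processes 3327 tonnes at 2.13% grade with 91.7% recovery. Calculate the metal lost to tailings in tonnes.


5.8818 tonnes

Total metal in feed:
= 3327 * 2.13 / 100 = 70.8651 tonnes
Metal recovered:
= 70.8651 * 91.7 / 100 = 64.9832967 tonnes
Metal lost to tailings:
= 70.8651 - 64.9832967
= 5.8818 tonnes


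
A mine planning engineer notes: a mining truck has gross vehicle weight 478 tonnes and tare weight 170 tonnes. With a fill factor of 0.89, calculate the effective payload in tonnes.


Maximum payload = gross - tare
= 478 - 170 = 308 tonnes
Effective payload = max payload * fill factor
= 308 * 0.89
= 274.12 tonnes

274.12 tonnes


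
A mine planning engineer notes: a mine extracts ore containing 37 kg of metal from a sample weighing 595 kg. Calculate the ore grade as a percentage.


6.2185%

Ore grade = (metal mass / ore mass) * 100
= (37 / 595) * 100
= 0.06218487395 * 100
= 6.2185%


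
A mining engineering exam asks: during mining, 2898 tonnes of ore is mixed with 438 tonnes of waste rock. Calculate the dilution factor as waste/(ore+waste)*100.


Total material = ore + waste
= 2898 + 438 = 3336 tonnes
Dilution = waste / total * 100
= 438 / 3336 * 100
= 0.131294964 * 100
= 13.1295%

13.1295%


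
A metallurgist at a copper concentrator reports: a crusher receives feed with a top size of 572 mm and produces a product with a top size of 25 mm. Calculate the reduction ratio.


22.88

Reduction ratio = feed size / product size
= 572 / 25
= 22.88


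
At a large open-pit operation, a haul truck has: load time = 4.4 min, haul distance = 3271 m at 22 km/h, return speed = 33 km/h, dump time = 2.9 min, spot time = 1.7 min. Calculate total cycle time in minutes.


23.8682 min

Convert haul speed to m/min: 22 * 1000/60 = 366.6666667 m/min
Haul time = 3271 / 366.6666667 = 8.920909091 min
Convert return speed to m/min: 33 * 1000/60 = 550 m/min
Return time = 3271 / 550 = 5.947272727 min
Total cycle time:
= 4.4 + 8.920909091 + 2.9 + 5.947272727 + 1.7
= 23.8682 min


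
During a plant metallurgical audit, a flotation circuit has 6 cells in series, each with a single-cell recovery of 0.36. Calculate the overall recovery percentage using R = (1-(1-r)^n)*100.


Complement of single-cell recovery:
1 - r = 1 - 0.36 = 0.64
Raise to power n:
(1 - r)^6 = 0.64^6 = 0.06871947674
Overall recovery:
R = (1 - 0.06871947674) * 100
= 93.1281%

93.1281%


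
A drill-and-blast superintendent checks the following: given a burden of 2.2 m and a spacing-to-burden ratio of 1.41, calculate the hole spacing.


3.102 m

Spacing = burden * ratio
= 2.2 * 1.41
= 3.102 m


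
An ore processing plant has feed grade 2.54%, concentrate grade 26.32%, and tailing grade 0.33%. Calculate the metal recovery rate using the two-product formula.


88.1126%

Using the two-product formula:
R = 100 * c * (f - t) / (f * (c - t))
Numerator = 100 * 26.32 * (2.54 - 0.33)
= 100 * 26.32 * 2.21
= 5816.72
Denominator = 2.54 * (26.32 - 0.33)
= 2.54 * 25.99
= 66.0146
R = 5816.72 / 66.0146
= 88.1126%


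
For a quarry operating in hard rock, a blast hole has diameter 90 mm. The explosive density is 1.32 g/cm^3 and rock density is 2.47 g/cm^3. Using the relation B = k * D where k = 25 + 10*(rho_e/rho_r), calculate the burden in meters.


First, compute k:
rho_e / rho_r = 1.32 / 2.47 = 0.5344129555
k = 25 + 10 * 0.5344129555 = 30.34412955
Then, compute burden:
B = k * D / 1000 = 30.34412955 * 90 / 1000
= 2730.97166 / 1000
= 2.731 m

2.731 m


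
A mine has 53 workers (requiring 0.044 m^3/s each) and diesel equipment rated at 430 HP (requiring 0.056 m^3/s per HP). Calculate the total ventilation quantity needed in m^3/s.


26.412 m^3/s

Airflow for workers:
Q_people = 53 * 0.044 = 2.332 m^3/s
Airflow for diesel equipment:
Q_diesel = 430 * 0.056 = 24.08 m^3/s
Total ventilation:
Q_total = 2.332 + 24.08
= 26.412 m^3/s


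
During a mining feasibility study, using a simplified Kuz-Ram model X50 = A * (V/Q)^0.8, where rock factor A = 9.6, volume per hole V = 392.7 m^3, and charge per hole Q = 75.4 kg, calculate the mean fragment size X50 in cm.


35.9437 cm

Compute V/Q:
V/Q = 392.7 / 75.4 = 5.208222812
Raise to the power 0.8:
(V/Q)^0.8 = 5.208222812^0.8 = 3.744136249
Multiply by A:
X50 = 9.6 * 3.744136249
= 35.9437 cm


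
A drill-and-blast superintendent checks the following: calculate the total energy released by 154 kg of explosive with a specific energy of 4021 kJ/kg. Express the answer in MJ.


619.234 MJ

Energy = mass * specific_energy / 1000
= 154 * 4021 / 1000
= 619234 / 1000
= 619.234 MJ


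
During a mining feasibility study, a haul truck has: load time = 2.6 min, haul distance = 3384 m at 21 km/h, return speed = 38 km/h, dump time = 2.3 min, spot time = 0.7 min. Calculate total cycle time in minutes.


Convert haul speed to m/min: 21 * 1000/60 = 350 m/min
Haul time = 3384 / 350 = 9.668571429 min
Convert return speed to m/min: 38 * 1000/60 = 633.3333333 m/min
Return time = 3384 / 633.3333333 = 5.343157895 min
Total cycle time:
= 2.6 + 9.668571429 + 2.3 + 5.343157895 + 0.7
= 20.6117 min

20.6117 min


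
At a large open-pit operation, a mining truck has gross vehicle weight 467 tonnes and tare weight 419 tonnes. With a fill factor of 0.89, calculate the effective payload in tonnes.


42.72 tonnes

Maximum payload = gross - tare
= 467 - 419 = 48 tonnes
Effective payload = max payload * fill factor
= 48 * 0.89
= 42.72 tonnes


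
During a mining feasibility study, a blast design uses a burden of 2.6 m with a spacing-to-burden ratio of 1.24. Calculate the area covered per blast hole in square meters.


First, find the spacing:
Spacing = burden * ratio = 2.6 * 1.24
= 3.224 m
Then, calculate the area:
Area = burden * spacing = 2.6 * 3.224
= 8.3824 m^2

8.3824 m^2


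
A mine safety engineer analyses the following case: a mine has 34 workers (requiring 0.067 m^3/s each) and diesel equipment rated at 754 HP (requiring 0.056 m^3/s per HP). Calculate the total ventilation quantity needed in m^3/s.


Airflow for workers:
Q_people = 34 * 0.067 = 2.278 m^3/s
Airflow for diesel equipment:
Q_diesel = 754 * 0.056 = 42.224 m^3/s
Total ventilation:
Q_total = 2.278 + 42.224
= 44.502 m^3/s

44.502 m^3/s


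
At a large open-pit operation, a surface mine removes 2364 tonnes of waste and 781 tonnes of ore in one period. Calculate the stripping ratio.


Stripping ratio = waste tonnage / ore tonnage
= 2364 / 781
= 3.0269

3.0269


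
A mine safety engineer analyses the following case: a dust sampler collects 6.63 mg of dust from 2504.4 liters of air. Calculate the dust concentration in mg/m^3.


Convert liters to m^3: 1 m^3 = 1000 L
Concentration = mass / volume * 1000
= 6.63 / 2504.4 * 1000
= 0.00264734068 * 1000
= 2.6473 mg/m^3

2.6473 mg/m^3


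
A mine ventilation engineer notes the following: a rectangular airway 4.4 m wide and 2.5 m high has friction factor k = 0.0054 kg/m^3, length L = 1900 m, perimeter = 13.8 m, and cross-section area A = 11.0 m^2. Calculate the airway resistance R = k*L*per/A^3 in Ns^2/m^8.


0.1064 Ns^2/m^8

Compute the numerator:
k * L * per = 0.0054 * 1900 * 13.8
= 141.588
Compute the denominator:
A^3 = 11.0^3 = 1331
Resistance:
R = 141.588 / 1331
= 0.1064 Ns^2/m^8


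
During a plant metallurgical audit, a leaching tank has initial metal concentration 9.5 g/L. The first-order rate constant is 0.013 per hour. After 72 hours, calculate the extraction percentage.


60.7807%

Compute the exponent:
-k * t = -0.013 * 72 = -0.936
Remaining concentration:
C = 9.5 * exp(-0.936)
= 9.5 * 0.3921934759
= 3.725838021 g/L
Extracted = 9.5 - 3.725838021 = 5.774161979 g/L
Extraction % = 5.774161979 / 9.5 * 100
= 60.7807%


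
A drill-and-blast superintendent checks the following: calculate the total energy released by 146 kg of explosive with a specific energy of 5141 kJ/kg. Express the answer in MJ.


750.586 MJ

Energy = mass * specific_energy / 1000
= 146 * 5141 / 1000
= 750586 / 1000
= 750.586 MJ


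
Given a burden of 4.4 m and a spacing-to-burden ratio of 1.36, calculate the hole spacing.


5.984 m

Spacing = burden * ratio
= 4.4 * 1.36
= 5.984 m


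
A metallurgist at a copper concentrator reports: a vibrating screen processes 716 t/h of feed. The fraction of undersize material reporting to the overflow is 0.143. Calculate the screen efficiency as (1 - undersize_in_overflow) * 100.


85.7%

Screen efficiency = (1 - fraction of undersize in overflow) * 100
= (1 - 0.143) * 100
= 0.857 * 100
= 85.7%


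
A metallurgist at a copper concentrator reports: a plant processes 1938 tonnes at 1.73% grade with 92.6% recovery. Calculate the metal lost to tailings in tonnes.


2.481 tonnes

Total metal in feed:
= 1938 * 1.73 / 100 = 33.5274 tonnes
Metal recovered:
= 33.5274 * 92.6 / 100 = 31.0463724 tonnes
Metal lost to tailings:
= 33.5274 - 31.0463724
= 2.481 tonnes


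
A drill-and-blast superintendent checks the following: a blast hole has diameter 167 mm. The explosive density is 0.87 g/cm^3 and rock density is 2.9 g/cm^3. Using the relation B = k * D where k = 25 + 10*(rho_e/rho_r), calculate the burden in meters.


First, compute k:
rho_e / rho_r = 0.87 / 2.9 = 0.3
k = 25 + 10 * 0.3 = 28
Then, compute burden:
B = k * D / 1000 = 28 * 167 / 1000
= 4676 / 1000
= 4.676 m

4.676 m


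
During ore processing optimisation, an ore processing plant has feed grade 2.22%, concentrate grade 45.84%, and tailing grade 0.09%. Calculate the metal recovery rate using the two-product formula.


Using the two-product formula:
R = 100 * c * (f - t) / (f * (c - t))
Numerator = 100 * 45.84 * (2.22 - 0.09)
= 100 * 45.84 * 2.13
= 9763.92
Denominator = 2.22 * (45.84 - 0.09)
= 2.22 * 45.75
= 101.565
R = 9763.92 / 101.565
= 96.1347%

96.1347%


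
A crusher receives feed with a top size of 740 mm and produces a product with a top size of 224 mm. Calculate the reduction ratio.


3.3036

Reduction ratio = feed size / product size
= 740 / 224
= 3.3036


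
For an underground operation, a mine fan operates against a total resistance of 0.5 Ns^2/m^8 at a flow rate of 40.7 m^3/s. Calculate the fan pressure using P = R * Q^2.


Compute Q^2:
Q^2 = 40.7^2 = 1656.49
Compute pressure:
P = R * Q^2 = 0.5 * 1656.49
= 828.245 Pa

828.245 Pa


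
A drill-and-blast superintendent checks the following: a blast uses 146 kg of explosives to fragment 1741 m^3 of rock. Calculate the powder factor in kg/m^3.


0.0839 kg/m^3

Powder factor = explosive mass / rock volume
= 146 / 1741
= 0.0839 kg/m^3


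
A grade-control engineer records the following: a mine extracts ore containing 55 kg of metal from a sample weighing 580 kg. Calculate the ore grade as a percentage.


9.4828%

Ore grade = (metal mass / ore mass) * 100
= (55 / 580) * 100
= 0.09482758621 * 100
= 9.4828%


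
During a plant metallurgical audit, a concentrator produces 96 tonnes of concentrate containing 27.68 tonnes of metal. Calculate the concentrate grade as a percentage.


28.8333%

Grade = (metal in concentrate / concentrate mass) * 100
= (27.68 / 96) * 100
= 0.2883333333 * 100
= 28.8333%


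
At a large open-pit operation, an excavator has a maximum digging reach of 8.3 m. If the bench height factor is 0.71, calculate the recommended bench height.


Bench height = reach * factor
= 8.3 * 0.71
= 5.893 m

5.893 m


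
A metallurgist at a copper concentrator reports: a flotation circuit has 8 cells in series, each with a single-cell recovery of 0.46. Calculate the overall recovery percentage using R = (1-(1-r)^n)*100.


99.277%

Complement of single-cell recovery:
1 - r = 1 - 0.46 = 0.54
Raise to power n:
(1 - r)^8 = 0.54^8 = 0.007230196134
Overall recovery:
R = (1 - 0.007230196134) * 100
= 99.277%


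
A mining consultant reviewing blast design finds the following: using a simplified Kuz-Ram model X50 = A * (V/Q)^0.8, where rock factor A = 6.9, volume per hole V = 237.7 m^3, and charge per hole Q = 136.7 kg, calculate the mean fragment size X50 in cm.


Compute V/Q:
V/Q = 237.7 / 136.7 = 1.738844184
Raise to the power 0.8:
(V/Q)^0.8 = 1.738844184^0.8 = 1.556712934
Multiply by A:
X50 = 6.9 * 1.556712934
= 10.7413 cm

10.7413 cm


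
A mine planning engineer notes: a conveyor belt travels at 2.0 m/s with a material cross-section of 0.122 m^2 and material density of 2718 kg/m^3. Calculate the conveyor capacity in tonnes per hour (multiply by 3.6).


Volumetric flow = speed * area
= 2.0 * 0.122 = 0.244 m^3/s
Mass flow = volumetric * density
= 0.244 * 2718 = 663.192 kg/s
Convert to t/h: multiply by 3.6
Capacity = 663.192 * 3.6
= 2387.4912 t/h

2387.4912 t/h


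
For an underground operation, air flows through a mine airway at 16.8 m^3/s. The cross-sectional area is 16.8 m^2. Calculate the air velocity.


1.0 m/s

Velocity = flow rate / cross-sectional area
= 16.8 / 16.8
= 1.0 m/s


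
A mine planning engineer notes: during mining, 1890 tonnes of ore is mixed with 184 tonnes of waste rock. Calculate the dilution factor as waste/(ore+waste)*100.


8.8717%

Total material = ore + waste
= 1890 + 184 = 2074 tonnes
Dilution = waste / total * 100
= 184 / 2074 * 100
= 0.08871745419 * 100
= 8.8717%


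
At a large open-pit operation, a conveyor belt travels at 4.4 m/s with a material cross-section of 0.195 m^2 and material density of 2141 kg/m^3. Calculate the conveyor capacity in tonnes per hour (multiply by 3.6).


6613.1208 t/h

Volumetric flow = speed * area
= 4.4 * 0.195 = 0.858 m^3/s
Mass flow = volumetric * density
= 0.858 * 2141 = 1836.978 kg/s
Convert to t/h: multiply by 3.6
Capacity = 1836.978 * 3.6
= 6613.1208 t/h


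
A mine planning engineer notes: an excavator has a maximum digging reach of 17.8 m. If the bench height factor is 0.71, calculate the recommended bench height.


Bench height = reach * factor
= 17.8 * 0.71
= 12.638 m

12.638 m


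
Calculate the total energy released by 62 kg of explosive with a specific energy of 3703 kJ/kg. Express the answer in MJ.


Energy = mass * specific_energy / 1000
= 62 * 3703 / 1000
= 229586 / 1000
= 229.586 MJ

229.586 MJ


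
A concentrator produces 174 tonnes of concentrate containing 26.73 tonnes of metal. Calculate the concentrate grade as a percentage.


Grade = (metal in concentrate / concentrate mass) * 100
= (26.73 / 174) * 100
= 0.1536206897 * 100
= 15.3621%

15.3621%


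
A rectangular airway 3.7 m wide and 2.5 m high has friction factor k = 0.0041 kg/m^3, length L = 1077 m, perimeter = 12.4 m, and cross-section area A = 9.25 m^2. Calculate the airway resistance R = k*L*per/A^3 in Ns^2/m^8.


Compute the numerator:
k * L * per = 0.0041 * 1077 * 12.4
= 54.75468
Compute the denominator:
A^3 = 9.25^3 = 791.453125
Resistance:
R = 54.75468 / 791.453125
= 0.0692 Ns^2/m^8

0.0692 Ns^2/m^8


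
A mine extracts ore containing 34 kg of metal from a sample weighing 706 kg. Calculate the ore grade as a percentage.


4.8159%

Ore grade = (metal mass / ore mass) * 100
= (34 / 706) * 100
= 0.04815864023 * 100
= 4.8159%


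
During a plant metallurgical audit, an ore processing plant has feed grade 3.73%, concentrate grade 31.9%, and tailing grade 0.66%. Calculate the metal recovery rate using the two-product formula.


Using the two-product formula:
R = 100 * c * (f - t) / (f * (c - t))
Numerator = 100 * 31.9 * (3.73 - 0.66)
= 100 * 31.9 * 3.07
= 9793.3
Denominator = 3.73 * (31.9 - 0.66)
= 3.73 * 31.24
= 116.5252
R = 9793.3 / 116.5252
= 84.0445%

84.0445%


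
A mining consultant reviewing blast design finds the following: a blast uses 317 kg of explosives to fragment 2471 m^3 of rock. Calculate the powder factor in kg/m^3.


Powder factor = explosive mass / rock volume
= 317 / 2471
= 0.1283 kg/m^3

0.1283 kg/m^3


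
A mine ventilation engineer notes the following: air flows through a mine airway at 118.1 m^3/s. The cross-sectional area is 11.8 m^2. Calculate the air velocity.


Velocity = flow rate / cross-sectional area
= 118.1 / 11.8
= 10.0085 m/s

10.0085 m/s


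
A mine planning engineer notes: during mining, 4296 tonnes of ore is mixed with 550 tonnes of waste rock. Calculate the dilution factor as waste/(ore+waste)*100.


11.3496%

Total material = ore + waste
= 4296 + 550 = 4846 tonnes
Dilution = waste / total * 100
= 550 / 4846 * 100
= 0.1134956665 * 100
= 11.3496%


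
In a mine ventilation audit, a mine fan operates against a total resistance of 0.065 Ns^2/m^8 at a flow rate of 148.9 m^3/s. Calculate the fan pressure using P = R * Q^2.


1441.1287 Pa

Compute Q^2:
Q^2 = 148.9^2 = 22171.21
Compute pressure:
P = R * Q^2 = 0.065 * 22171.21
= 1441.1287 Pa


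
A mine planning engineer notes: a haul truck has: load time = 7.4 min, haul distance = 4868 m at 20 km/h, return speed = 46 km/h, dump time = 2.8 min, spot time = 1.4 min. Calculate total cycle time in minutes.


Convert haul speed to m/min: 20 * 1000/60 = 333.3333333 m/min
Haul time = 4868 / 333.3333333 = 14.604 min
Convert return speed to m/min: 46 * 1000/60 = 766.6666667 m/min
Return time = 4868 / 766.6666667 = 6.349565217 min
Total cycle time:
= 7.4 + 14.604 + 2.8 + 6.349565217 + 1.4
= 32.5536 min

32.5536 min


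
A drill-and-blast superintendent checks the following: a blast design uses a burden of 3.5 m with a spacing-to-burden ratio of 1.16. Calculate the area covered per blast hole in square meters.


First, find the spacing:
Spacing = burden * ratio = 3.5 * 1.16
= 4.06 m
Then, calculate the area:
Area = burden * spacing = 3.5 * 4.06
= 14.21 m^2

14.21 m^2


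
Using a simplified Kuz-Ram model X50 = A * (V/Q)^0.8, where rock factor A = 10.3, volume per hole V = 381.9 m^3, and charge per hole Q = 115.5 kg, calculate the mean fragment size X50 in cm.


26.8121 cm

Compute V/Q:
V/Q = 381.9 / 115.5 = 3.306493506
Raise to the power 0.8:
(V/Q)^0.8 = 3.306493506^0.8 = 2.603119703
Multiply by A:
X50 = 10.3 * 2.603119703
= 26.8121 cm


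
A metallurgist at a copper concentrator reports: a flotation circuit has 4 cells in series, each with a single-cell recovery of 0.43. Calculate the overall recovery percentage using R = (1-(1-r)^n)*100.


Complement of single-cell recovery:
1 - r = 1 - 0.43 = 0.57
Raise to power n:
(1 - r)^4 = 0.57^4 = 0.10556001
Overall recovery:
R = (1 - 0.10556001) * 100
= 89.444%

89.444%


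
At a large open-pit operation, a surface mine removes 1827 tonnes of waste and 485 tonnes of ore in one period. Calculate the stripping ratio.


3.767

Stripping ratio = waste tonnage / ore tonnage
= 1827 / 485
= 3.767


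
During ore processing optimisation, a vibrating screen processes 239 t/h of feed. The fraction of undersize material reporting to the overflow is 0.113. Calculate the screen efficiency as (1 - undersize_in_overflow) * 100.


Screen efficiency = (1 - fraction of undersize in overflow) * 100
= (1 - 0.113) * 100
= 0.887 * 100
= 88.7%

88.7%


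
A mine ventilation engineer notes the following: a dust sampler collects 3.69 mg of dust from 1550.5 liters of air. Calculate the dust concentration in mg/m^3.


2.3799 mg/m^3

Convert liters to m^3: 1 m^3 = 1000 L
Concentration = mass / volume * 1000
= 3.69 / 1550.5 * 1000
= 0.002379877459 * 1000
= 2.3799 mg/m^3


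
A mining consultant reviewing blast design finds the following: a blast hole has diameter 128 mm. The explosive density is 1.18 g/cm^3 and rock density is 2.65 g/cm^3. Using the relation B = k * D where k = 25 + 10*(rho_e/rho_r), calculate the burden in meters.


First, compute k:
rho_e / rho_r = 1.18 / 2.65 = 0.4452830189
k = 25 + 10 * 0.4452830189 = 29.45283019
Then, compute burden:
B = k * D / 1000 = 29.45283019 * 128 / 1000
= 3769.962264 / 1000
= 3.77 m

3.77 m


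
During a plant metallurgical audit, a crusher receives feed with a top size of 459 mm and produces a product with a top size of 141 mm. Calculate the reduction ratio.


3.2553

Reduction ratio = feed size / product size
= 459 / 141
= 3.2553


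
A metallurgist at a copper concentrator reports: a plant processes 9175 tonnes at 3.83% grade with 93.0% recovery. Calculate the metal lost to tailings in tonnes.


24.5982 tonnes

Total metal in feed:
= 9175 * 3.83 / 100 = 351.4025 tonnes
Metal recovered:
= 351.4025 * 93.0 / 100 = 326.804325 tonnes
Metal lost to tailings:
= 351.4025 - 326.804325
= 24.5982 tonnes


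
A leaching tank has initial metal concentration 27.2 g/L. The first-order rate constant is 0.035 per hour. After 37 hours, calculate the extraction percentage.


72.6102%

Compute the exponent:
-k * t = -0.035 * 37 = -1.295
Remaining concentration:
C = 27.2 * exp(-1.295)
= 27.2 * 0.2738978643
= 7.45002191 g/L
Extracted = 27.2 - 7.45002191 = 19.74997809 g/L
Extraction % = 19.74997809 / 27.2 * 100
= 72.6102%


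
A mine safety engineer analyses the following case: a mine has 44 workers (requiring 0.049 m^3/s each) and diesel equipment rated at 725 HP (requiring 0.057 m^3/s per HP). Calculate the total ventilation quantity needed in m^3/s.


Airflow for workers:
Q_people = 44 * 0.049 = 2.156 m^3/s
Airflow for diesel equipment:
Q_diesel = 725 * 0.057 = 41.325 m^3/s
Total ventilation:
Q_total = 2.156 + 41.325
= 43.481 m^3/s

43.481 m^3/s


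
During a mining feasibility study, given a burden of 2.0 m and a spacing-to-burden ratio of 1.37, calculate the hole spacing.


2.74 m

Spacing = burden * ratio
= 2.0 * 1.37
= 2.74 m


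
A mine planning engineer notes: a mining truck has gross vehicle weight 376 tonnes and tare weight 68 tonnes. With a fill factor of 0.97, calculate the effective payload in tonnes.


Maximum payload = gross - tare
= 376 - 68 = 308 tonnes
Effective payload = max payload * fill factor
= 308 * 0.97
= 298.76 tonnes

298.76 tonnes


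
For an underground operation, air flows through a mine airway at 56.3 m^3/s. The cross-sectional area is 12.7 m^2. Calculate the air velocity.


4.4331 m/s

Velocity = flow rate / cross-sectional area
= 56.3 / 12.7
= 4.4331 m/s


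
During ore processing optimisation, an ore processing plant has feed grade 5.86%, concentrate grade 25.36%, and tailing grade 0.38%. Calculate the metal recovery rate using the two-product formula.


94.9379%

Using the two-product formula:
R = 100 * c * (f - t) / (f * (c - t))
Numerator = 100 * 25.36 * (5.86 - 0.38)
= 100 * 25.36 * 5.48
= 13897.28
Denominator = 5.86 * (25.36 - 0.38)
= 5.86 * 24.98
= 146.3828
R = 13897.28 / 146.3828
= 94.9379%


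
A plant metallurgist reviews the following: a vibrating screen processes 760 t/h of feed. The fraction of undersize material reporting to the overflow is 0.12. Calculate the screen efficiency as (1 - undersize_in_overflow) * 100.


88.0%

Screen efficiency = (1 - fraction of undersize in overflow) * 100
= (1 - 0.12) * 100
= 0.88 * 100
= 88.0%


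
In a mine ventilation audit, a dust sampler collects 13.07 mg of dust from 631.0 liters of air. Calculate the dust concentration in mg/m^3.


20.7132 mg/m^3

Convert liters to m^3: 1 m^3 = 1000 L
Concentration = mass / volume * 1000
= 13.07 / 631.0 * 1000
= 0.02071315372 * 1000
= 20.7132 mg/m^3


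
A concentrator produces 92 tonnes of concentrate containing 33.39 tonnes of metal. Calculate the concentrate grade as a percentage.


Grade = (metal in concentrate / concentrate mass) * 100
= (33.39 / 92) * 100
= 0.3629347826 * 100
= 36.2935%

36.2935%


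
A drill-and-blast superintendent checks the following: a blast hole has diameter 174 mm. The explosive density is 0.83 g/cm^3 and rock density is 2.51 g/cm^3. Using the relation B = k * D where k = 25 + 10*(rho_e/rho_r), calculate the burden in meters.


4.9254 m

First, compute k:
rho_e / rho_r = 0.83 / 2.51 = 0.3306772908
k = 25 + 10 * 0.3306772908 = 28.30677291
Then, compute burden:
B = k * D / 1000 = 28.30677291 * 174 / 1000
= 4925.378486 / 1000
= 4.9254 m


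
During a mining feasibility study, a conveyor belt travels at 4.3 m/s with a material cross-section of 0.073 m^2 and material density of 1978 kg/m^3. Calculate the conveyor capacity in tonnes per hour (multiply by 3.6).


2235.2191 t/h

Volumetric flow = speed * area
= 4.3 * 0.073 = 0.3139 m^3/s
Mass flow = volumetric * density
= 0.3139 * 1978 = 620.8942 kg/s
Convert to t/h: multiply by 3.6
Capacity = 620.8942 * 3.6
= 2235.2191 t/h


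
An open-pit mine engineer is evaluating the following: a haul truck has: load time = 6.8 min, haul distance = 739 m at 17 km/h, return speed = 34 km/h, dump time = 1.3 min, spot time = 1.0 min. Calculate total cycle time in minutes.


Convert haul speed to m/min: 17 * 1000/60 = 283.3333333 m/min
Haul time = 739 / 283.3333333 = 2.608235294 min
Convert return speed to m/min: 34 * 1000/60 = 566.6666667 m/min
Return time = 739 / 566.6666667 = 1.304117647 min
Total cycle time:
= 6.8 + 2.608235294 + 1.3 + 1.304117647 + 1.0
= 13.0124 min

13.0124 min


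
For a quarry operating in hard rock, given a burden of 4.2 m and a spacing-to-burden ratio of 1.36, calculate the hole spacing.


Spacing = burden * ratio
= 4.2 * 1.36
= 5.712 m

5.712 m


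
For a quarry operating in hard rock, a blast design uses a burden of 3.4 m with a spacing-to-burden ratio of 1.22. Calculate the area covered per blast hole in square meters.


14.1032 m^2

First, find the spacing:
Spacing = burden * ratio = 3.4 * 1.22
= 4.148 m
Then, calculate the area:
Area = burden * spacing = 3.4 * 4.148
= 14.1032 m^2


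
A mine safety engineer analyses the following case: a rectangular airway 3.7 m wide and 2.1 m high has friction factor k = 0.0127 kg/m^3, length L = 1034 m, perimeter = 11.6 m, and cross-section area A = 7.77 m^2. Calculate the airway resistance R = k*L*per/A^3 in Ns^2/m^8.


Compute the numerator:
k * L * per = 0.0127 * 1034 * 11.6
= 152.32888
Compute the denominator:
A^3 = 7.77^3 = 469.097433
Resistance:
R = 152.32888 / 469.097433
= 0.3247 Ns^2/m^8

0.3247 Ns^2/m^8


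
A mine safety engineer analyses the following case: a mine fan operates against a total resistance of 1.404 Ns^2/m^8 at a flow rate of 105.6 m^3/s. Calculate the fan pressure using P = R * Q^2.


15656.5094 Pa

Compute Q^2:
Q^2 = 105.6^2 = 11151.36
Compute pressure:
P = R * Q^2 = 1.404 * 11151.36
= 15656.5094 Pa


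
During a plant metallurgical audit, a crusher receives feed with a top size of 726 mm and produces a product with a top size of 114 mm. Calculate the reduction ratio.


6.3684

Reduction ratio = feed size / product size
= 726 / 114
= 6.3684


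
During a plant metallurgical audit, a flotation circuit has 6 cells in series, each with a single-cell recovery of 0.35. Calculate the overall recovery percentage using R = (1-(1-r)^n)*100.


92.4581%

Complement of single-cell recovery:
1 - r = 1 - 0.35 = 0.65
Raise to power n:
(1 - r)^6 = 0.65^6 = 0.07541889063
Overall recovery:
R = (1 - 0.07541889063) * 100
= 92.4581%


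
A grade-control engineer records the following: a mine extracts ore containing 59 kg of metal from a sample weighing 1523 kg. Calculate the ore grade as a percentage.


3.8739%

Ore grade = (metal mass / ore mass) * 100
= (59 / 1523) * 100
= 0.03873933027 * 100
= 3.8739%


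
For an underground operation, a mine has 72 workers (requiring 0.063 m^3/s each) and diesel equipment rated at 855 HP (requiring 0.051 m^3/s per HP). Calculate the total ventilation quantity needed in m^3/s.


48.141 m^3/s

Airflow for workers:
Q_people = 72 * 0.063 = 4.536 m^3/s
Airflow for diesel equipment:
Q_diesel = 855 * 0.051 = 43.605 m^3/s
Total ventilation:
Q_total = 4.536 + 43.605
= 48.141 m^3/s


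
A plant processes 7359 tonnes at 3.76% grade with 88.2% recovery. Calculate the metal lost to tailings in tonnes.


Total metal in feed:
= 7359 * 3.76 / 100 = 276.6984 tonnes
Metal recovered:
= 276.6984 * 88.2 / 100 = 244.0479888 tonnes
Metal lost to tailings:
= 276.6984 - 244.0479888
= 32.6504 tonnes

32.6504 tonnes


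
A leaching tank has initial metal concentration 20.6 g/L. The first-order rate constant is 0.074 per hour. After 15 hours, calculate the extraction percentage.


67.0441%

Compute the exponent:
-k * t = -0.074 * 15 = -1.11
Remaining concentration:
C = 20.6 * exp(-1.11)
= 20.6 * 0.3295589611
= 6.788914598 g/L
Extracted = 20.6 - 6.788914598 = 13.8110854 g/L
Extraction % = 13.8110854 / 20.6 * 100
= 67.0441%


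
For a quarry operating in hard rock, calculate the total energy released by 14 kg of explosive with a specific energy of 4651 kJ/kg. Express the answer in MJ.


Energy = mass * specific_energy / 1000
= 14 * 4651 / 1000
= 65114 / 1000
= 65.114 MJ

65.114 MJ


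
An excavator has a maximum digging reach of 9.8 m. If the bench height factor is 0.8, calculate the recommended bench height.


7.84 m

Bench height = reach * factor
= 9.8 * 0.8
= 7.84 m


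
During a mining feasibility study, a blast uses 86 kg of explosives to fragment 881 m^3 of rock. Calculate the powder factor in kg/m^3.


Powder factor = explosive mass / rock volume
= 86 / 881
= 0.0976 kg/m^3

0.0976 kg/m^3


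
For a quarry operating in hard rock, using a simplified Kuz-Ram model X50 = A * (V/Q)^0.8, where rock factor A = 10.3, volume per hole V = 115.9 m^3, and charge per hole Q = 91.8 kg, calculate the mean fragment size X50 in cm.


Compute V/Q:
V/Q = 115.9 / 91.8 = 1.262527233
Raise to the power 0.8:
(V/Q)^0.8 = 1.262527233^0.8 = 1.205015418
Multiply by A:
X50 = 10.3 * 1.205015418
= 12.4117 cm

12.4117 cm


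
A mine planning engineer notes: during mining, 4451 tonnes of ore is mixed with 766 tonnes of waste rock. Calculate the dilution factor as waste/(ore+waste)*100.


14.6828%

Total material = ore + waste
= 4451 + 766 = 5217 tonnes
Dilution = waste / total * 100
= 766 / 5217 * 100
= 0.1468276787 * 100
= 14.6828%


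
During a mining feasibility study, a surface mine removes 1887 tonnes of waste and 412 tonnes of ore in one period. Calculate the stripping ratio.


Stripping ratio = waste tonnage / ore tonnage
= 1887 / 412
= 4.5801

4.5801


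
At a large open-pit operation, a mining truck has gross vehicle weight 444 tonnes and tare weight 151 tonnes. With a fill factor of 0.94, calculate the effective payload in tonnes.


Maximum payload = gross - tare
= 444 - 151 = 293 tonnes
Effective payload = max payload * fill factor
= 293 * 0.94
= 275.42 tonnes

275.42 tonnes


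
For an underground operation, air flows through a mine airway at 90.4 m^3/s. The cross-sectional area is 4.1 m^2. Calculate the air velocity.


Velocity = flow rate / cross-sectional area
= 90.4 / 4.1
= 22.0488 m/s

22.0488 m/s


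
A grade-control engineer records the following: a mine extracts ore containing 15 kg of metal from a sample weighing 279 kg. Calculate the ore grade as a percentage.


5.3763%

Ore grade = (metal mass / ore mass) * 100
= (15 / 279) * 100
= 0.05376344086 * 100
= 5.3763%


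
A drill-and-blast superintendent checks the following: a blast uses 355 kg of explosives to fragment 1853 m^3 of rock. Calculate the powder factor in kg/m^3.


Powder factor = explosive mass / rock volume
= 355 / 1853
= 0.1916 kg/m^3

0.1916 kg/m^3


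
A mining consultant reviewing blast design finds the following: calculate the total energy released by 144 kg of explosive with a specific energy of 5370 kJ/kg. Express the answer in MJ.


773.28 MJ

Energy = mass * specific_energy / 1000
= 144 * 5370 / 1000
= 773280 / 1000
= 773.28 MJ


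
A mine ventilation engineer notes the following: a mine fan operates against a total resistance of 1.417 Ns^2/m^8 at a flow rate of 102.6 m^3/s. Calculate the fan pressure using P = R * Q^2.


Compute Q^2:
Q^2 = 102.6^2 = 10526.76
Compute pressure:
P = R * Q^2 = 1.417 * 10526.76
= 14916.4189 Pa

14916.4189 Pa


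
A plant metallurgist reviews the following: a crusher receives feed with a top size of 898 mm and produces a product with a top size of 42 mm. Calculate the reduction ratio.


21.381

Reduction ratio = feed size / product size
= 898 / 42
= 21.381


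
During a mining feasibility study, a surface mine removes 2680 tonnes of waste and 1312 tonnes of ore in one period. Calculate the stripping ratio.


Stripping ratio = waste tonnage / ore tonnage
= 2680 / 1312
= 2.0427

2.0427


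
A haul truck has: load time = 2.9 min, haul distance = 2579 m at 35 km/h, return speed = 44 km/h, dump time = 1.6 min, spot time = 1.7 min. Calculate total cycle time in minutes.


Convert haul speed to m/min: 35 * 1000/60 = 583.3333333 m/min
Haul time = 2579 / 583.3333333 = 4.421142857 min
Convert return speed to m/min: 44 * 1000/60 = 733.3333333 m/min
Return time = 2579 / 733.3333333 = 3.516818182 min
Total cycle time:
= 2.9 + 4.421142857 + 1.6 + 3.516818182 + 1.7
= 14.138 min

14.138 min


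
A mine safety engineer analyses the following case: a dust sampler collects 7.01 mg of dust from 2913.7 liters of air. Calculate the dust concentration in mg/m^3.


2.4059 mg/m^3

Convert liters to m^3: 1 m^3 = 1000 L
Concentration = mass / volume * 1000
= 7.01 / 2913.7 * 1000
= 0.002405875691 * 1000
= 2.4059 mg/m^3


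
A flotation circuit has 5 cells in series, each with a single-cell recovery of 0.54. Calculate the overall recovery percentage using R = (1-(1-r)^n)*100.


97.9404%

Complement of single-cell recovery:
1 - r = 1 - 0.54 = 0.46
Raise to power n:
(1 - r)^5 = 0.46^5 = 0.0205962976
Overall recovery:
R = (1 - 0.0205962976) * 100
= 97.9404%


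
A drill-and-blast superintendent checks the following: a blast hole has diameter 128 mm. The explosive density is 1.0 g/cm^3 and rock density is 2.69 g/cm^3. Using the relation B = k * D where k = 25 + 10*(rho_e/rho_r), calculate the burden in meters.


3.6758 m

First, compute k:
rho_e / rho_r = 1.0 / 2.69 = 0.3717472119
k = 25 + 10 * 0.3717472119 = 28.71747212
Then, compute burden:
B = k * D / 1000 = 28.71747212 * 128 / 1000
= 3675.836431 / 1000
= 3.6758 m


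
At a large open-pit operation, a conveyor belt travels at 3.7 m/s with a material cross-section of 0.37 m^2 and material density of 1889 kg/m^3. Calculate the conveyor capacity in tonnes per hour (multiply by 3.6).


Volumetric flow = speed * area
= 3.7 * 0.37 = 1.369 m^3/s
Mass flow = volumetric * density
= 1.369 * 1889 = 2586.041 kg/s
Convert to t/h: multiply by 3.6
Capacity = 2586.041 * 3.6
= 9309.7476 t/h

9309.7476 t/h


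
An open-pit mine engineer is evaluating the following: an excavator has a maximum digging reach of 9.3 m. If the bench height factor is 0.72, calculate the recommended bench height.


Bench height = reach * factor
= 9.3 * 0.72
= 6.696 m

6.696 m


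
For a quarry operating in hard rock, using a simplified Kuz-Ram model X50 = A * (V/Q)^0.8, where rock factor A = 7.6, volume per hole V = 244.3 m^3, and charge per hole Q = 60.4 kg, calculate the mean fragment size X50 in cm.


Compute V/Q:
V/Q = 244.3 / 60.4 = 4.044701987
Raise to the power 0.8:
(V/Q)^0.8 = 4.044701987^0.8 = 3.058505196
Multiply by A:
X50 = 7.6 * 3.058505196
= 23.2446 cm

23.2446 cm


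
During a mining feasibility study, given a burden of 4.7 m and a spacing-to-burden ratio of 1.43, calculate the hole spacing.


Spacing = burden * ratio
= 4.7 * 1.43
= 6.721 m

6.721 m
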